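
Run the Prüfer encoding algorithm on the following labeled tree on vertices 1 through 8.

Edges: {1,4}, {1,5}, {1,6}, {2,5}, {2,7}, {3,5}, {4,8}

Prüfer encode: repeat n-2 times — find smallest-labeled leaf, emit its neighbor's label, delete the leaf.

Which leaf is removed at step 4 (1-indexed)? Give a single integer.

Answer: 2

Derivation:
Step 1: current leaves = {3,6,7,8}. Remove leaf 3 (neighbor: 5).
Step 2: current leaves = {6,7,8}. Remove leaf 6 (neighbor: 1).
Step 3: current leaves = {7,8}. Remove leaf 7 (neighbor: 2).
Step 4: current leaves = {2,8}. Remove leaf 2 (neighbor: 5).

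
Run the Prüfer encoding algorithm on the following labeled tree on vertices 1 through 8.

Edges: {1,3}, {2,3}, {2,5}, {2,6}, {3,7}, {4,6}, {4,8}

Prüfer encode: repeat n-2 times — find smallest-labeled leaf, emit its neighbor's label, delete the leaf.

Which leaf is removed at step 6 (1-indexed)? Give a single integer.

Step 1: current leaves = {1,5,7,8}. Remove leaf 1 (neighbor: 3).
Step 2: current leaves = {5,7,8}. Remove leaf 5 (neighbor: 2).
Step 3: current leaves = {7,8}. Remove leaf 7 (neighbor: 3).
Step 4: current leaves = {3,8}. Remove leaf 3 (neighbor: 2).
Step 5: current leaves = {2,8}. Remove leaf 2 (neighbor: 6).
Step 6: current leaves = {6,8}. Remove leaf 6 (neighbor: 4).

Answer: 6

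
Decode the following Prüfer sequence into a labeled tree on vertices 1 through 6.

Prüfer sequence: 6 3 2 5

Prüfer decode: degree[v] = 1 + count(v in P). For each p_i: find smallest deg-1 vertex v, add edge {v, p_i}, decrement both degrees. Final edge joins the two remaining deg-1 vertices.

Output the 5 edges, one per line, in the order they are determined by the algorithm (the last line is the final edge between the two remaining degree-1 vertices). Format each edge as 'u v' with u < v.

Initial degrees: {1:1, 2:2, 3:2, 4:1, 5:2, 6:2}
Step 1: smallest deg-1 vertex = 1, p_1 = 6. Add edge {1,6}. Now deg[1]=0, deg[6]=1.
Step 2: smallest deg-1 vertex = 4, p_2 = 3. Add edge {3,4}. Now deg[4]=0, deg[3]=1.
Step 3: smallest deg-1 vertex = 3, p_3 = 2. Add edge {2,3}. Now deg[3]=0, deg[2]=1.
Step 4: smallest deg-1 vertex = 2, p_4 = 5. Add edge {2,5}. Now deg[2]=0, deg[5]=1.
Final: two remaining deg-1 vertices are 5, 6. Add edge {5,6}.

Answer: 1 6
3 4
2 3
2 5
5 6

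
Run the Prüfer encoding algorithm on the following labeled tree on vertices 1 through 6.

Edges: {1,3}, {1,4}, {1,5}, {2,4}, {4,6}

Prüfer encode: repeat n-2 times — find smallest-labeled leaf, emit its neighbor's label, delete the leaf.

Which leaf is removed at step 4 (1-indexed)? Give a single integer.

Answer: 1

Derivation:
Step 1: current leaves = {2,3,5,6}. Remove leaf 2 (neighbor: 4).
Step 2: current leaves = {3,5,6}. Remove leaf 3 (neighbor: 1).
Step 3: current leaves = {5,6}. Remove leaf 5 (neighbor: 1).
Step 4: current leaves = {1,6}. Remove leaf 1 (neighbor: 4).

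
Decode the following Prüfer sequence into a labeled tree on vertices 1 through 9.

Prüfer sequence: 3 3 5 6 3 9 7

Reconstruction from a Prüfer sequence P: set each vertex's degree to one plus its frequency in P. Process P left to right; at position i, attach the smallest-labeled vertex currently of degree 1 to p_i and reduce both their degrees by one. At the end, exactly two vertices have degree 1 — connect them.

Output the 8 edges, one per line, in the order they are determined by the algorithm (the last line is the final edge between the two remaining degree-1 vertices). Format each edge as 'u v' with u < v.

Answer: 1 3
2 3
4 5
5 6
3 6
3 9
7 8
7 9

Derivation:
Initial degrees: {1:1, 2:1, 3:4, 4:1, 5:2, 6:2, 7:2, 8:1, 9:2}
Step 1: smallest deg-1 vertex = 1, p_1 = 3. Add edge {1,3}. Now deg[1]=0, deg[3]=3.
Step 2: smallest deg-1 vertex = 2, p_2 = 3. Add edge {2,3}. Now deg[2]=0, deg[3]=2.
Step 3: smallest deg-1 vertex = 4, p_3 = 5. Add edge {4,5}. Now deg[4]=0, deg[5]=1.
Step 4: smallest deg-1 vertex = 5, p_4 = 6. Add edge {5,6}. Now deg[5]=0, deg[6]=1.
Step 5: smallest deg-1 vertex = 6, p_5 = 3. Add edge {3,6}. Now deg[6]=0, deg[3]=1.
Step 6: smallest deg-1 vertex = 3, p_6 = 9. Add edge {3,9}. Now deg[3]=0, deg[9]=1.
Step 7: smallest deg-1 vertex = 8, p_7 = 7. Add edge {7,8}. Now deg[8]=0, deg[7]=1.
Final: two remaining deg-1 vertices are 7, 9. Add edge {7,9}.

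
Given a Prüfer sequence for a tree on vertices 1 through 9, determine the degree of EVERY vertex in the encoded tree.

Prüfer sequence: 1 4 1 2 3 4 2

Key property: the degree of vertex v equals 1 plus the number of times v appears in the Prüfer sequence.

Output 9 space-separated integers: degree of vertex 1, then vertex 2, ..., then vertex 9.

Answer: 3 3 2 3 1 1 1 1 1

Derivation:
p_1 = 1: count[1] becomes 1
p_2 = 4: count[4] becomes 1
p_3 = 1: count[1] becomes 2
p_4 = 2: count[2] becomes 1
p_5 = 3: count[3] becomes 1
p_6 = 4: count[4] becomes 2
p_7 = 2: count[2] becomes 2
Degrees (1 + count): deg[1]=1+2=3, deg[2]=1+2=3, deg[3]=1+1=2, deg[4]=1+2=3, deg[5]=1+0=1, deg[6]=1+0=1, deg[7]=1+0=1, deg[8]=1+0=1, deg[9]=1+0=1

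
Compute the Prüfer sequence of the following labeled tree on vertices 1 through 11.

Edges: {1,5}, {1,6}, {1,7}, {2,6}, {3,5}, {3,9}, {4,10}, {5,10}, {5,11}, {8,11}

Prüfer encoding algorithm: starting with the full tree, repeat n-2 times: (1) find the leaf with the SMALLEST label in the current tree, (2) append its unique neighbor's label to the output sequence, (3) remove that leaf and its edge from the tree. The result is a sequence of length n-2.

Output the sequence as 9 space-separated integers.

Answer: 6 10 1 1 5 11 3 5 5

Derivation:
Step 1: leaves = {2,4,7,8,9}. Remove smallest leaf 2, emit neighbor 6.
Step 2: leaves = {4,6,7,8,9}. Remove smallest leaf 4, emit neighbor 10.
Step 3: leaves = {6,7,8,9,10}. Remove smallest leaf 6, emit neighbor 1.
Step 4: leaves = {7,8,9,10}. Remove smallest leaf 7, emit neighbor 1.
Step 5: leaves = {1,8,9,10}. Remove smallest leaf 1, emit neighbor 5.
Step 6: leaves = {8,9,10}. Remove smallest leaf 8, emit neighbor 11.
Step 7: leaves = {9,10,11}. Remove smallest leaf 9, emit neighbor 3.
Step 8: leaves = {3,10,11}. Remove smallest leaf 3, emit neighbor 5.
Step 9: leaves = {10,11}. Remove smallest leaf 10, emit neighbor 5.
Done: 2 vertices remain (5, 11). Sequence = [6 10 1 1 5 11 3 5 5]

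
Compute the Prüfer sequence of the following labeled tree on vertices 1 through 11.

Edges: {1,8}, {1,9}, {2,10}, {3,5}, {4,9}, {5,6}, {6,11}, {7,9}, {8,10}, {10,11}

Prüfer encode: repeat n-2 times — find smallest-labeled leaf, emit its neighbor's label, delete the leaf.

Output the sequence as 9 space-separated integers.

Answer: 10 5 9 6 11 9 1 8 10

Derivation:
Step 1: leaves = {2,3,4,7}. Remove smallest leaf 2, emit neighbor 10.
Step 2: leaves = {3,4,7}. Remove smallest leaf 3, emit neighbor 5.
Step 3: leaves = {4,5,7}. Remove smallest leaf 4, emit neighbor 9.
Step 4: leaves = {5,7}. Remove smallest leaf 5, emit neighbor 6.
Step 5: leaves = {6,7}. Remove smallest leaf 6, emit neighbor 11.
Step 6: leaves = {7,11}. Remove smallest leaf 7, emit neighbor 9.
Step 7: leaves = {9,11}. Remove smallest leaf 9, emit neighbor 1.
Step 8: leaves = {1,11}. Remove smallest leaf 1, emit neighbor 8.
Step 9: leaves = {8,11}. Remove smallest leaf 8, emit neighbor 10.
Done: 2 vertices remain (10, 11). Sequence = [10 5 9 6 11 9 1 8 10]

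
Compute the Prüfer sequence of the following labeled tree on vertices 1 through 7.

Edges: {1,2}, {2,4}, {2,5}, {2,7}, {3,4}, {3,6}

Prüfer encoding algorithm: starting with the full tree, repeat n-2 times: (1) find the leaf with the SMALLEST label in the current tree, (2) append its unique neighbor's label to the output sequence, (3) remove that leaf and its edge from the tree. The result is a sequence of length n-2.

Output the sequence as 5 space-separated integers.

Answer: 2 2 3 4 2

Derivation:
Step 1: leaves = {1,5,6,7}. Remove smallest leaf 1, emit neighbor 2.
Step 2: leaves = {5,6,7}. Remove smallest leaf 5, emit neighbor 2.
Step 3: leaves = {6,7}. Remove smallest leaf 6, emit neighbor 3.
Step 4: leaves = {3,7}. Remove smallest leaf 3, emit neighbor 4.
Step 5: leaves = {4,7}. Remove smallest leaf 4, emit neighbor 2.
Done: 2 vertices remain (2, 7). Sequence = [2 2 3 4 2]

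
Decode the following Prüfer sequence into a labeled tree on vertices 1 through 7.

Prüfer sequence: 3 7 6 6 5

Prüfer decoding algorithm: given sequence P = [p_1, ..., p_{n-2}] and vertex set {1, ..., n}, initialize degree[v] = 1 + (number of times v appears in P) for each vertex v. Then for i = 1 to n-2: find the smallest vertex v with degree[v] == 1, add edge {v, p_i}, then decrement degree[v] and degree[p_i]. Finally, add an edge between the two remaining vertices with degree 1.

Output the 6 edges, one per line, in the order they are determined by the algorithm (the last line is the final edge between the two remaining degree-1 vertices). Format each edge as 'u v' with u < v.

Initial degrees: {1:1, 2:1, 3:2, 4:1, 5:2, 6:3, 7:2}
Step 1: smallest deg-1 vertex = 1, p_1 = 3. Add edge {1,3}. Now deg[1]=0, deg[3]=1.
Step 2: smallest deg-1 vertex = 2, p_2 = 7. Add edge {2,7}. Now deg[2]=0, deg[7]=1.
Step 3: smallest deg-1 vertex = 3, p_3 = 6. Add edge {3,6}. Now deg[3]=0, deg[6]=2.
Step 4: smallest deg-1 vertex = 4, p_4 = 6. Add edge {4,6}. Now deg[4]=0, deg[6]=1.
Step 5: smallest deg-1 vertex = 6, p_5 = 5. Add edge {5,6}. Now deg[6]=0, deg[5]=1.
Final: two remaining deg-1 vertices are 5, 7. Add edge {5,7}.

Answer: 1 3
2 7
3 6
4 6
5 6
5 7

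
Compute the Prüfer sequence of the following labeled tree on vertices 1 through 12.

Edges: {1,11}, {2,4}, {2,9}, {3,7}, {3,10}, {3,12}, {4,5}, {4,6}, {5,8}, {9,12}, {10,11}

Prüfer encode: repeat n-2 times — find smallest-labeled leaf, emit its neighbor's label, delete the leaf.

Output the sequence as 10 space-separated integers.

Answer: 11 4 3 5 4 2 9 12 10 3

Derivation:
Step 1: leaves = {1,6,7,8}. Remove smallest leaf 1, emit neighbor 11.
Step 2: leaves = {6,7,8,11}. Remove smallest leaf 6, emit neighbor 4.
Step 3: leaves = {7,8,11}. Remove smallest leaf 7, emit neighbor 3.
Step 4: leaves = {8,11}. Remove smallest leaf 8, emit neighbor 5.
Step 5: leaves = {5,11}. Remove smallest leaf 5, emit neighbor 4.
Step 6: leaves = {4,11}. Remove smallest leaf 4, emit neighbor 2.
Step 7: leaves = {2,11}. Remove smallest leaf 2, emit neighbor 9.
Step 8: leaves = {9,11}. Remove smallest leaf 9, emit neighbor 12.
Step 9: leaves = {11,12}. Remove smallest leaf 11, emit neighbor 10.
Step 10: leaves = {10,12}. Remove smallest leaf 10, emit neighbor 3.
Done: 2 vertices remain (3, 12). Sequence = [11 4 3 5 4 2 9 12 10 3]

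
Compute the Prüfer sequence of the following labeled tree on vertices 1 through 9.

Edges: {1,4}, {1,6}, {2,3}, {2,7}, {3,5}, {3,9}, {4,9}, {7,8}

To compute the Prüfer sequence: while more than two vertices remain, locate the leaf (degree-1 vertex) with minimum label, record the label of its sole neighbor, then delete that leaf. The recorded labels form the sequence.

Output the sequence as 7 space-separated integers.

Answer: 3 1 4 9 7 2 3

Derivation:
Step 1: leaves = {5,6,8}. Remove smallest leaf 5, emit neighbor 3.
Step 2: leaves = {6,8}. Remove smallest leaf 6, emit neighbor 1.
Step 3: leaves = {1,8}. Remove smallest leaf 1, emit neighbor 4.
Step 4: leaves = {4,8}. Remove smallest leaf 4, emit neighbor 9.
Step 5: leaves = {8,9}. Remove smallest leaf 8, emit neighbor 7.
Step 6: leaves = {7,9}. Remove smallest leaf 7, emit neighbor 2.
Step 7: leaves = {2,9}. Remove smallest leaf 2, emit neighbor 3.
Done: 2 vertices remain (3, 9). Sequence = [3 1 4 9 7 2 3]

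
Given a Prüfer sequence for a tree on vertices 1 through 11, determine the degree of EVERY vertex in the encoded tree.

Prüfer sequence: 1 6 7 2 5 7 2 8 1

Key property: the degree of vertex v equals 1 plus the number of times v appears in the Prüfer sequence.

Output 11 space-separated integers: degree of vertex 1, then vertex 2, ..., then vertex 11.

Answer: 3 3 1 1 2 2 3 2 1 1 1

Derivation:
p_1 = 1: count[1] becomes 1
p_2 = 6: count[6] becomes 1
p_3 = 7: count[7] becomes 1
p_4 = 2: count[2] becomes 1
p_5 = 5: count[5] becomes 1
p_6 = 7: count[7] becomes 2
p_7 = 2: count[2] becomes 2
p_8 = 8: count[8] becomes 1
p_9 = 1: count[1] becomes 2
Degrees (1 + count): deg[1]=1+2=3, deg[2]=1+2=3, deg[3]=1+0=1, deg[4]=1+0=1, deg[5]=1+1=2, deg[6]=1+1=2, deg[7]=1+2=3, deg[8]=1+1=2, deg[9]=1+0=1, deg[10]=1+0=1, deg[11]=1+0=1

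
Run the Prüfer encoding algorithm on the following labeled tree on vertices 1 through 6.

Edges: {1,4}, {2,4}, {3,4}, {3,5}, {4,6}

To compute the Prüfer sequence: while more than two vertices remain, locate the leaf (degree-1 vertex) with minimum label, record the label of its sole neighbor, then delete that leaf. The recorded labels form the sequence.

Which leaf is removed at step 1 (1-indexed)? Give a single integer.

Answer: 1

Derivation:
Step 1: current leaves = {1,2,5,6}. Remove leaf 1 (neighbor: 4).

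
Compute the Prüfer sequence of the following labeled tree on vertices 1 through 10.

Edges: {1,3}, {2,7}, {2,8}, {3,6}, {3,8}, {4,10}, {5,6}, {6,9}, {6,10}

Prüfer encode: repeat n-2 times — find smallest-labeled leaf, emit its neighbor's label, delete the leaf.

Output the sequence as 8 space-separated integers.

Answer: 3 10 6 2 8 3 6 6

Derivation:
Step 1: leaves = {1,4,5,7,9}. Remove smallest leaf 1, emit neighbor 3.
Step 2: leaves = {4,5,7,9}. Remove smallest leaf 4, emit neighbor 10.
Step 3: leaves = {5,7,9,10}. Remove smallest leaf 5, emit neighbor 6.
Step 4: leaves = {7,9,10}. Remove smallest leaf 7, emit neighbor 2.
Step 5: leaves = {2,9,10}. Remove smallest leaf 2, emit neighbor 8.
Step 6: leaves = {8,9,10}. Remove smallest leaf 8, emit neighbor 3.
Step 7: leaves = {3,9,10}. Remove smallest leaf 3, emit neighbor 6.
Step 8: leaves = {9,10}. Remove smallest leaf 9, emit neighbor 6.
Done: 2 vertices remain (6, 10). Sequence = [3 10 6 2 8 3 6 6]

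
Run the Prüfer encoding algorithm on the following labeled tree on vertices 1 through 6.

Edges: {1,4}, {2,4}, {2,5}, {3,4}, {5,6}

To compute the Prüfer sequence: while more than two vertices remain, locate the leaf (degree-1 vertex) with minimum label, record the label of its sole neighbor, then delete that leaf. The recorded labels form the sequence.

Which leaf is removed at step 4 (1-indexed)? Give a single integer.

Step 1: current leaves = {1,3,6}. Remove leaf 1 (neighbor: 4).
Step 2: current leaves = {3,6}. Remove leaf 3 (neighbor: 4).
Step 3: current leaves = {4,6}. Remove leaf 4 (neighbor: 2).
Step 4: current leaves = {2,6}. Remove leaf 2 (neighbor: 5).

Answer: 2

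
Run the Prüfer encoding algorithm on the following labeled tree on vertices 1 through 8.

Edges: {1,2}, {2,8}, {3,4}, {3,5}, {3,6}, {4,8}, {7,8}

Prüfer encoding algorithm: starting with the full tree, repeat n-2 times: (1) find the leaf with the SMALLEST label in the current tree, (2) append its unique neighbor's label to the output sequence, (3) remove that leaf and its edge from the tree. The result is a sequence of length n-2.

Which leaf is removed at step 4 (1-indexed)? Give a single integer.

Answer: 6

Derivation:
Step 1: current leaves = {1,5,6,7}. Remove leaf 1 (neighbor: 2).
Step 2: current leaves = {2,5,6,7}. Remove leaf 2 (neighbor: 8).
Step 3: current leaves = {5,6,7}. Remove leaf 5 (neighbor: 3).
Step 4: current leaves = {6,7}. Remove leaf 6 (neighbor: 3).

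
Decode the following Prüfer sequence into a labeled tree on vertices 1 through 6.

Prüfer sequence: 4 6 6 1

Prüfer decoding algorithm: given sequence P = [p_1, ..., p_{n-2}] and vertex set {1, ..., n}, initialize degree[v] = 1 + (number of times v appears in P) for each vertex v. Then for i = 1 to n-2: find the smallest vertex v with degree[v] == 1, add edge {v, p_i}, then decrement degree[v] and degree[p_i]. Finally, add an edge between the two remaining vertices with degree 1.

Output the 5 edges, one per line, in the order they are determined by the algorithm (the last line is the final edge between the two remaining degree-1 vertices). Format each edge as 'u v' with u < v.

Initial degrees: {1:2, 2:1, 3:1, 4:2, 5:1, 6:3}
Step 1: smallest deg-1 vertex = 2, p_1 = 4. Add edge {2,4}. Now deg[2]=0, deg[4]=1.
Step 2: smallest deg-1 vertex = 3, p_2 = 6. Add edge {3,6}. Now deg[3]=0, deg[6]=2.
Step 3: smallest deg-1 vertex = 4, p_3 = 6. Add edge {4,6}. Now deg[4]=0, deg[6]=1.
Step 4: smallest deg-1 vertex = 5, p_4 = 1. Add edge {1,5}. Now deg[5]=0, deg[1]=1.
Final: two remaining deg-1 vertices are 1, 6. Add edge {1,6}.

Answer: 2 4
3 6
4 6
1 5
1 6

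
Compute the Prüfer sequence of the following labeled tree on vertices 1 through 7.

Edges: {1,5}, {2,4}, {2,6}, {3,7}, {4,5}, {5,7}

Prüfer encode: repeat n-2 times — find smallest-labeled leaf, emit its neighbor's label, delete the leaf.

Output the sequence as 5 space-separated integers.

Answer: 5 7 2 4 5

Derivation:
Step 1: leaves = {1,3,6}. Remove smallest leaf 1, emit neighbor 5.
Step 2: leaves = {3,6}. Remove smallest leaf 3, emit neighbor 7.
Step 3: leaves = {6,7}. Remove smallest leaf 6, emit neighbor 2.
Step 4: leaves = {2,7}. Remove smallest leaf 2, emit neighbor 4.
Step 5: leaves = {4,7}. Remove smallest leaf 4, emit neighbor 5.
Done: 2 vertices remain (5, 7). Sequence = [5 7 2 4 5]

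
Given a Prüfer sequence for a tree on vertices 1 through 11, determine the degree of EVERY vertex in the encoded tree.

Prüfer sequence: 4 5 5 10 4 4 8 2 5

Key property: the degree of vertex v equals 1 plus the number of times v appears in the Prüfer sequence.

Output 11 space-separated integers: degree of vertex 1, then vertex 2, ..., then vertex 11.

p_1 = 4: count[4] becomes 1
p_2 = 5: count[5] becomes 1
p_3 = 5: count[5] becomes 2
p_4 = 10: count[10] becomes 1
p_5 = 4: count[4] becomes 2
p_6 = 4: count[4] becomes 3
p_7 = 8: count[8] becomes 1
p_8 = 2: count[2] becomes 1
p_9 = 5: count[5] becomes 3
Degrees (1 + count): deg[1]=1+0=1, deg[2]=1+1=2, deg[3]=1+0=1, deg[4]=1+3=4, deg[5]=1+3=4, deg[6]=1+0=1, deg[7]=1+0=1, deg[8]=1+1=2, deg[9]=1+0=1, deg[10]=1+1=2, deg[11]=1+0=1

Answer: 1 2 1 4 4 1 1 2 1 2 1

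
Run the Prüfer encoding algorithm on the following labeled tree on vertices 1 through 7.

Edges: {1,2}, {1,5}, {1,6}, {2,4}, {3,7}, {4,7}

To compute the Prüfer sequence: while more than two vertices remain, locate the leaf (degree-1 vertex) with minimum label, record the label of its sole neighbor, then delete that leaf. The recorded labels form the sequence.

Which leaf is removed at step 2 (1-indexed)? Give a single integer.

Step 1: current leaves = {3,5,6}. Remove leaf 3 (neighbor: 7).
Step 2: current leaves = {5,6,7}. Remove leaf 5 (neighbor: 1).

Answer: 5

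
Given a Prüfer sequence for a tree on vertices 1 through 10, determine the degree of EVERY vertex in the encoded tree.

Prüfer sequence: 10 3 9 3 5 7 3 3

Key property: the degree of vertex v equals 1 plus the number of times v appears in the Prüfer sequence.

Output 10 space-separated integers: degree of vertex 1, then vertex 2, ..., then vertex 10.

p_1 = 10: count[10] becomes 1
p_2 = 3: count[3] becomes 1
p_3 = 9: count[9] becomes 1
p_4 = 3: count[3] becomes 2
p_5 = 5: count[5] becomes 1
p_6 = 7: count[7] becomes 1
p_7 = 3: count[3] becomes 3
p_8 = 3: count[3] becomes 4
Degrees (1 + count): deg[1]=1+0=1, deg[2]=1+0=1, deg[3]=1+4=5, deg[4]=1+0=1, deg[5]=1+1=2, deg[6]=1+0=1, deg[7]=1+1=2, deg[8]=1+0=1, deg[9]=1+1=2, deg[10]=1+1=2

Answer: 1 1 5 1 2 1 2 1 2 2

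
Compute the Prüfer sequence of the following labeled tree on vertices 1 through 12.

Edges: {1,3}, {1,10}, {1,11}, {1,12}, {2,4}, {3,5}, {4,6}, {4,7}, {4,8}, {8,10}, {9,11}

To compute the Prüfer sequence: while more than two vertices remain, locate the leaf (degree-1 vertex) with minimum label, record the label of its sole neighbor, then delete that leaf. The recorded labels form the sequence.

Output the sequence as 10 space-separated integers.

Answer: 4 3 1 4 4 8 10 11 1 1

Derivation:
Step 1: leaves = {2,5,6,7,9,12}. Remove smallest leaf 2, emit neighbor 4.
Step 2: leaves = {5,6,7,9,12}. Remove smallest leaf 5, emit neighbor 3.
Step 3: leaves = {3,6,7,9,12}. Remove smallest leaf 3, emit neighbor 1.
Step 4: leaves = {6,7,9,12}. Remove smallest leaf 6, emit neighbor 4.
Step 5: leaves = {7,9,12}. Remove smallest leaf 7, emit neighbor 4.
Step 6: leaves = {4,9,12}. Remove smallest leaf 4, emit neighbor 8.
Step 7: leaves = {8,9,12}. Remove smallest leaf 8, emit neighbor 10.
Step 8: leaves = {9,10,12}. Remove smallest leaf 9, emit neighbor 11.
Step 9: leaves = {10,11,12}. Remove smallest leaf 10, emit neighbor 1.
Step 10: leaves = {11,12}. Remove smallest leaf 11, emit neighbor 1.
Done: 2 vertices remain (1, 12). Sequence = [4 3 1 4 4 8 10 11 1 1]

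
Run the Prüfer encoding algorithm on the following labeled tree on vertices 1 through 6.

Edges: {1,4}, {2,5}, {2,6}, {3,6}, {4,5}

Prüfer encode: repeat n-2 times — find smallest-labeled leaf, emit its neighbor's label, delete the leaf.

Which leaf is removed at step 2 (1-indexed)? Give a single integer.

Answer: 3

Derivation:
Step 1: current leaves = {1,3}. Remove leaf 1 (neighbor: 4).
Step 2: current leaves = {3,4}. Remove leaf 3 (neighbor: 6).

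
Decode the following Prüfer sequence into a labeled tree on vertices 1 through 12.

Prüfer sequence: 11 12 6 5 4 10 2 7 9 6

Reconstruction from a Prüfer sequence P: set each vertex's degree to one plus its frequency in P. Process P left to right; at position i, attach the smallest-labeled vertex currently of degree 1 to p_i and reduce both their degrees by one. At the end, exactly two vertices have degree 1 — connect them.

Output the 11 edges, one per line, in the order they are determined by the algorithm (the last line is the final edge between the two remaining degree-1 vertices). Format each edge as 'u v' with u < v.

Initial degrees: {1:1, 2:2, 3:1, 4:2, 5:2, 6:3, 7:2, 8:1, 9:2, 10:2, 11:2, 12:2}
Step 1: smallest deg-1 vertex = 1, p_1 = 11. Add edge {1,11}. Now deg[1]=0, deg[11]=1.
Step 2: smallest deg-1 vertex = 3, p_2 = 12. Add edge {3,12}. Now deg[3]=0, deg[12]=1.
Step 3: smallest deg-1 vertex = 8, p_3 = 6. Add edge {6,8}. Now deg[8]=0, deg[6]=2.
Step 4: smallest deg-1 vertex = 11, p_4 = 5. Add edge {5,11}. Now deg[11]=0, deg[5]=1.
Step 5: smallest deg-1 vertex = 5, p_5 = 4. Add edge {4,5}. Now deg[5]=0, deg[4]=1.
Step 6: smallest deg-1 vertex = 4, p_6 = 10. Add edge {4,10}. Now deg[4]=0, deg[10]=1.
Step 7: smallest deg-1 vertex = 10, p_7 = 2. Add edge {2,10}. Now deg[10]=0, deg[2]=1.
Step 8: smallest deg-1 vertex = 2, p_8 = 7. Add edge {2,7}. Now deg[2]=0, deg[7]=1.
Step 9: smallest deg-1 vertex = 7, p_9 = 9. Add edge {7,9}. Now deg[7]=0, deg[9]=1.
Step 10: smallest deg-1 vertex = 9, p_10 = 6. Add edge {6,9}. Now deg[9]=0, deg[6]=1.
Final: two remaining deg-1 vertices are 6, 12. Add edge {6,12}.

Answer: 1 11
3 12
6 8
5 11
4 5
4 10
2 10
2 7
7 9
6 9
6 12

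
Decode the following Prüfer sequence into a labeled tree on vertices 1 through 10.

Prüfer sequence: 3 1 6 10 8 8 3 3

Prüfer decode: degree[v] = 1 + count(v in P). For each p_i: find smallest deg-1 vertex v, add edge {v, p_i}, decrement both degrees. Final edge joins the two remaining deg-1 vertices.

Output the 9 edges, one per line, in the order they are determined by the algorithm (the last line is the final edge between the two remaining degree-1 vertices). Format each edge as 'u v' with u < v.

Answer: 2 3
1 4
1 6
5 10
6 8
7 8
3 8
3 9
3 10

Derivation:
Initial degrees: {1:2, 2:1, 3:4, 4:1, 5:1, 6:2, 7:1, 8:3, 9:1, 10:2}
Step 1: smallest deg-1 vertex = 2, p_1 = 3. Add edge {2,3}. Now deg[2]=0, deg[3]=3.
Step 2: smallest deg-1 vertex = 4, p_2 = 1. Add edge {1,4}. Now deg[4]=0, deg[1]=1.
Step 3: smallest deg-1 vertex = 1, p_3 = 6. Add edge {1,6}. Now deg[1]=0, deg[6]=1.
Step 4: smallest deg-1 vertex = 5, p_4 = 10. Add edge {5,10}. Now deg[5]=0, deg[10]=1.
Step 5: smallest deg-1 vertex = 6, p_5 = 8. Add edge {6,8}. Now deg[6]=0, deg[8]=2.
Step 6: smallest deg-1 vertex = 7, p_6 = 8. Add edge {7,8}. Now deg[7]=0, deg[8]=1.
Step 7: smallest deg-1 vertex = 8, p_7 = 3. Add edge {3,8}. Now deg[8]=0, deg[3]=2.
Step 8: smallest deg-1 vertex = 9, p_8 = 3. Add edge {3,9}. Now deg[9]=0, deg[3]=1.
Final: two remaining deg-1 vertices are 3, 10. Add edge {3,10}.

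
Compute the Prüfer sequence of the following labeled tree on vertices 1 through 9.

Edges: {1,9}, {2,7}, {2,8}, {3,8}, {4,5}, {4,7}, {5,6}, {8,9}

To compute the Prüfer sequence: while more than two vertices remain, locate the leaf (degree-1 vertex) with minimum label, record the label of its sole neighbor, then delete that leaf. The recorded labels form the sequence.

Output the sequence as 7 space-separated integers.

Answer: 9 8 5 4 7 2 8

Derivation:
Step 1: leaves = {1,3,6}. Remove smallest leaf 1, emit neighbor 9.
Step 2: leaves = {3,6,9}. Remove smallest leaf 3, emit neighbor 8.
Step 3: leaves = {6,9}. Remove smallest leaf 6, emit neighbor 5.
Step 4: leaves = {5,9}. Remove smallest leaf 5, emit neighbor 4.
Step 5: leaves = {4,9}. Remove smallest leaf 4, emit neighbor 7.
Step 6: leaves = {7,9}. Remove smallest leaf 7, emit neighbor 2.
Step 7: leaves = {2,9}. Remove smallest leaf 2, emit neighbor 8.
Done: 2 vertices remain (8, 9). Sequence = [9 8 5 4 7 2 8]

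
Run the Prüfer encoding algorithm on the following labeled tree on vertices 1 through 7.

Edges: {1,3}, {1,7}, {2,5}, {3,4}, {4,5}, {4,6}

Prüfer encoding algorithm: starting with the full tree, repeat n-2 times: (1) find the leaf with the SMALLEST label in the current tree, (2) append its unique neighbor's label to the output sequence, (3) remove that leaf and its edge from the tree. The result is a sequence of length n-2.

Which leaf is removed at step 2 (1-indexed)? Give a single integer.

Answer: 5

Derivation:
Step 1: current leaves = {2,6,7}. Remove leaf 2 (neighbor: 5).
Step 2: current leaves = {5,6,7}. Remove leaf 5 (neighbor: 4).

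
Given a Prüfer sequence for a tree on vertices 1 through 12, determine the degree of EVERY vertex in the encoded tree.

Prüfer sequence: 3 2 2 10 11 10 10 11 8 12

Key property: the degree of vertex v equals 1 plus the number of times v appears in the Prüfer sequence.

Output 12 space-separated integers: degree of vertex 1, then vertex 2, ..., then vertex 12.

p_1 = 3: count[3] becomes 1
p_2 = 2: count[2] becomes 1
p_3 = 2: count[2] becomes 2
p_4 = 10: count[10] becomes 1
p_5 = 11: count[11] becomes 1
p_6 = 10: count[10] becomes 2
p_7 = 10: count[10] becomes 3
p_8 = 11: count[11] becomes 2
p_9 = 8: count[8] becomes 1
p_10 = 12: count[12] becomes 1
Degrees (1 + count): deg[1]=1+0=1, deg[2]=1+2=3, deg[3]=1+1=2, deg[4]=1+0=1, deg[5]=1+0=1, deg[6]=1+0=1, deg[7]=1+0=1, deg[8]=1+1=2, deg[9]=1+0=1, deg[10]=1+3=4, deg[11]=1+2=3, deg[12]=1+1=2

Answer: 1 3 2 1 1 1 1 2 1 4 3 2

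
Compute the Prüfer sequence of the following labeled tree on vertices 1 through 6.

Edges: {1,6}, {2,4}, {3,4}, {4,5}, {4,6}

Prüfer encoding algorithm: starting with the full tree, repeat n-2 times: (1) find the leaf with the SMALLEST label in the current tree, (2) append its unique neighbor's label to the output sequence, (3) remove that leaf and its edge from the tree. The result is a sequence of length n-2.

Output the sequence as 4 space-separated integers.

Step 1: leaves = {1,2,3,5}. Remove smallest leaf 1, emit neighbor 6.
Step 2: leaves = {2,3,5,6}. Remove smallest leaf 2, emit neighbor 4.
Step 3: leaves = {3,5,6}. Remove smallest leaf 3, emit neighbor 4.
Step 4: leaves = {5,6}. Remove smallest leaf 5, emit neighbor 4.
Done: 2 vertices remain (4, 6). Sequence = [6 4 4 4]

Answer: 6 4 4 4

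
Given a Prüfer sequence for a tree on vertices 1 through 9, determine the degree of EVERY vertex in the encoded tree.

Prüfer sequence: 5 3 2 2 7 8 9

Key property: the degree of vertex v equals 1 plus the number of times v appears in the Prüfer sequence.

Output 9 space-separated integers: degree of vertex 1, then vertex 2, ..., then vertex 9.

Answer: 1 3 2 1 2 1 2 2 2

Derivation:
p_1 = 5: count[5] becomes 1
p_2 = 3: count[3] becomes 1
p_3 = 2: count[2] becomes 1
p_4 = 2: count[2] becomes 2
p_5 = 7: count[7] becomes 1
p_6 = 8: count[8] becomes 1
p_7 = 9: count[9] becomes 1
Degrees (1 + count): deg[1]=1+0=1, deg[2]=1+2=3, deg[3]=1+1=2, deg[4]=1+0=1, deg[5]=1+1=2, deg[6]=1+0=1, deg[7]=1+1=2, deg[8]=1+1=2, deg[9]=1+1=2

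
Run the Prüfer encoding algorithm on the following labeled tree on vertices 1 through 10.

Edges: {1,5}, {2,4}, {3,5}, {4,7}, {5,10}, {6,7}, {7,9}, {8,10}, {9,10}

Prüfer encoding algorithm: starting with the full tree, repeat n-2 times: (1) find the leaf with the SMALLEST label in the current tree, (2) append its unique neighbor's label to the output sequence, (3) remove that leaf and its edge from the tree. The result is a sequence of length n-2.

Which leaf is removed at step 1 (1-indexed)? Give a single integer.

Step 1: current leaves = {1,2,3,6,8}. Remove leaf 1 (neighbor: 5).

Answer: 1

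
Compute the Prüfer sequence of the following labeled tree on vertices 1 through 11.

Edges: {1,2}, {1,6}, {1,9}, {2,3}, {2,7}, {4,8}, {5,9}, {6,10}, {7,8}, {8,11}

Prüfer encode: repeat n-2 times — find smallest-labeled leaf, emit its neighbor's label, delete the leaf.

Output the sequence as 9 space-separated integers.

Step 1: leaves = {3,4,5,10,11}. Remove smallest leaf 3, emit neighbor 2.
Step 2: leaves = {4,5,10,11}. Remove smallest leaf 4, emit neighbor 8.
Step 3: leaves = {5,10,11}. Remove smallest leaf 5, emit neighbor 9.
Step 4: leaves = {9,10,11}. Remove smallest leaf 9, emit neighbor 1.
Step 5: leaves = {10,11}. Remove smallest leaf 10, emit neighbor 6.
Step 6: leaves = {6,11}. Remove smallest leaf 6, emit neighbor 1.
Step 7: leaves = {1,11}. Remove smallest leaf 1, emit neighbor 2.
Step 8: leaves = {2,11}. Remove smallest leaf 2, emit neighbor 7.
Step 9: leaves = {7,11}. Remove smallest leaf 7, emit neighbor 8.
Done: 2 vertices remain (8, 11). Sequence = [2 8 9 1 6 1 2 7 8]

Answer: 2 8 9 1 6 1 2 7 8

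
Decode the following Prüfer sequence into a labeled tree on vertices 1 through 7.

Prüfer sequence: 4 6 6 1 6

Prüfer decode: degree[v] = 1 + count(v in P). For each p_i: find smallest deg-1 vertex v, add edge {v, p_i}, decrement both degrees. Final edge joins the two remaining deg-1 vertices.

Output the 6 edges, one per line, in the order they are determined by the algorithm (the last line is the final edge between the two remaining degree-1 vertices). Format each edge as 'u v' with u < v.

Initial degrees: {1:2, 2:1, 3:1, 4:2, 5:1, 6:4, 7:1}
Step 1: smallest deg-1 vertex = 2, p_1 = 4. Add edge {2,4}. Now deg[2]=0, deg[4]=1.
Step 2: smallest deg-1 vertex = 3, p_2 = 6. Add edge {3,6}. Now deg[3]=0, deg[6]=3.
Step 3: smallest deg-1 vertex = 4, p_3 = 6. Add edge {4,6}. Now deg[4]=0, deg[6]=2.
Step 4: smallest deg-1 vertex = 5, p_4 = 1. Add edge {1,5}. Now deg[5]=0, deg[1]=1.
Step 5: smallest deg-1 vertex = 1, p_5 = 6. Add edge {1,6}. Now deg[1]=0, deg[6]=1.
Final: two remaining deg-1 vertices are 6, 7. Add edge {6,7}.

Answer: 2 4
3 6
4 6
1 5
1 6
6 7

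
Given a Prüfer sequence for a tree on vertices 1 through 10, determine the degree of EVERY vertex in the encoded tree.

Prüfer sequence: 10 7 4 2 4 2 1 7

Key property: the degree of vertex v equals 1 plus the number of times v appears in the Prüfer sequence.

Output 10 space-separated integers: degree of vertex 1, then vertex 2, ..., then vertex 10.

p_1 = 10: count[10] becomes 1
p_2 = 7: count[7] becomes 1
p_3 = 4: count[4] becomes 1
p_4 = 2: count[2] becomes 1
p_5 = 4: count[4] becomes 2
p_6 = 2: count[2] becomes 2
p_7 = 1: count[1] becomes 1
p_8 = 7: count[7] becomes 2
Degrees (1 + count): deg[1]=1+1=2, deg[2]=1+2=3, deg[3]=1+0=1, deg[4]=1+2=3, deg[5]=1+0=1, deg[6]=1+0=1, deg[7]=1+2=3, deg[8]=1+0=1, deg[9]=1+0=1, deg[10]=1+1=2

Answer: 2 3 1 3 1 1 3 1 1 2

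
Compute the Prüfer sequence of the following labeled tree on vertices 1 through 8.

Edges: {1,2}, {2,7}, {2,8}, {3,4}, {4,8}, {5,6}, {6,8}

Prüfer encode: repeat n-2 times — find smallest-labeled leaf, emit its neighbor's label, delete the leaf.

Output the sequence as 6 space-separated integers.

Step 1: leaves = {1,3,5,7}. Remove smallest leaf 1, emit neighbor 2.
Step 2: leaves = {3,5,7}. Remove smallest leaf 3, emit neighbor 4.
Step 3: leaves = {4,5,7}. Remove smallest leaf 4, emit neighbor 8.
Step 4: leaves = {5,7}. Remove smallest leaf 5, emit neighbor 6.
Step 5: leaves = {6,7}. Remove smallest leaf 6, emit neighbor 8.
Step 6: leaves = {7,8}. Remove smallest leaf 7, emit neighbor 2.
Done: 2 vertices remain (2, 8). Sequence = [2 4 8 6 8 2]

Answer: 2 4 8 6 8 2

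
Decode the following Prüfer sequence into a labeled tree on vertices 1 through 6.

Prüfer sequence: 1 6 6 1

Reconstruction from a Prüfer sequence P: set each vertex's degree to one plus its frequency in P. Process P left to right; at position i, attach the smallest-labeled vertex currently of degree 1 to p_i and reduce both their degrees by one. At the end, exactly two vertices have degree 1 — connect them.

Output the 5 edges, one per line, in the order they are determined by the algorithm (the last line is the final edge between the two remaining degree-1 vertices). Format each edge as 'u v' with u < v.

Answer: 1 2
3 6
4 6
1 5
1 6

Derivation:
Initial degrees: {1:3, 2:1, 3:1, 4:1, 5:1, 6:3}
Step 1: smallest deg-1 vertex = 2, p_1 = 1. Add edge {1,2}. Now deg[2]=0, deg[1]=2.
Step 2: smallest deg-1 vertex = 3, p_2 = 6. Add edge {3,6}. Now deg[3]=0, deg[6]=2.
Step 3: smallest deg-1 vertex = 4, p_3 = 6. Add edge {4,6}. Now deg[4]=0, deg[6]=1.
Step 4: smallest deg-1 vertex = 5, p_4 = 1. Add edge {1,5}. Now deg[5]=0, deg[1]=1.
Final: two remaining deg-1 vertices are 1, 6. Add edge {1,6}.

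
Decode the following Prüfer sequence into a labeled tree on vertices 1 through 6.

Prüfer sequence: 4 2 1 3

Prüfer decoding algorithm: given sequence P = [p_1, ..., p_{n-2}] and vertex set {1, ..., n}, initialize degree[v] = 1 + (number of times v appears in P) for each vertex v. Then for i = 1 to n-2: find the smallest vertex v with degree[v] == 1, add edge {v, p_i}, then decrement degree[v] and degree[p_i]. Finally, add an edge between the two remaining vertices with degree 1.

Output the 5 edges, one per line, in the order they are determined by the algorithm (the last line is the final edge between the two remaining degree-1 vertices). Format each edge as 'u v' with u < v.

Initial degrees: {1:2, 2:2, 3:2, 4:2, 5:1, 6:1}
Step 1: smallest deg-1 vertex = 5, p_1 = 4. Add edge {4,5}. Now deg[5]=0, deg[4]=1.
Step 2: smallest deg-1 vertex = 4, p_2 = 2. Add edge {2,4}. Now deg[4]=0, deg[2]=1.
Step 3: smallest deg-1 vertex = 2, p_3 = 1. Add edge {1,2}. Now deg[2]=0, deg[1]=1.
Step 4: smallest deg-1 vertex = 1, p_4 = 3. Add edge {1,3}. Now deg[1]=0, deg[3]=1.
Final: two remaining deg-1 vertices are 3, 6. Add edge {3,6}.

Answer: 4 5
2 4
1 2
1 3
3 6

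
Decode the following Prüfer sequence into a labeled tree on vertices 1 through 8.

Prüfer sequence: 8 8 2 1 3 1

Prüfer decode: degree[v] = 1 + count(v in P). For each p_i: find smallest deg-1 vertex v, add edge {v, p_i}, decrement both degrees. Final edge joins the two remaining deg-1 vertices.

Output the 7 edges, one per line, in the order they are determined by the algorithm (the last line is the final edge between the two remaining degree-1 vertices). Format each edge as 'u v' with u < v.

Initial degrees: {1:3, 2:2, 3:2, 4:1, 5:1, 6:1, 7:1, 8:3}
Step 1: smallest deg-1 vertex = 4, p_1 = 8. Add edge {4,8}. Now deg[4]=0, deg[8]=2.
Step 2: smallest deg-1 vertex = 5, p_2 = 8. Add edge {5,8}. Now deg[5]=0, deg[8]=1.
Step 3: smallest deg-1 vertex = 6, p_3 = 2. Add edge {2,6}. Now deg[6]=0, deg[2]=1.
Step 4: smallest deg-1 vertex = 2, p_4 = 1. Add edge {1,2}. Now deg[2]=0, deg[1]=2.
Step 5: smallest deg-1 vertex = 7, p_5 = 3. Add edge {3,7}. Now deg[7]=0, deg[3]=1.
Step 6: smallest deg-1 vertex = 3, p_6 = 1. Add edge {1,3}. Now deg[3]=0, deg[1]=1.
Final: two remaining deg-1 vertices are 1, 8. Add edge {1,8}.

Answer: 4 8
5 8
2 6
1 2
3 7
1 3
1 8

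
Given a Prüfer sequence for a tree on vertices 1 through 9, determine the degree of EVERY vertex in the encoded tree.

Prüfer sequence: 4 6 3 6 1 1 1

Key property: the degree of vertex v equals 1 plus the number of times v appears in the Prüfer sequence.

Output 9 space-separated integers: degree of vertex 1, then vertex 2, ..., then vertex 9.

Answer: 4 1 2 2 1 3 1 1 1

Derivation:
p_1 = 4: count[4] becomes 1
p_2 = 6: count[6] becomes 1
p_3 = 3: count[3] becomes 1
p_4 = 6: count[6] becomes 2
p_5 = 1: count[1] becomes 1
p_6 = 1: count[1] becomes 2
p_7 = 1: count[1] becomes 3
Degrees (1 + count): deg[1]=1+3=4, deg[2]=1+0=1, deg[3]=1+1=2, deg[4]=1+1=2, deg[5]=1+0=1, deg[6]=1+2=3, deg[7]=1+0=1, deg[8]=1+0=1, deg[9]=1+0=1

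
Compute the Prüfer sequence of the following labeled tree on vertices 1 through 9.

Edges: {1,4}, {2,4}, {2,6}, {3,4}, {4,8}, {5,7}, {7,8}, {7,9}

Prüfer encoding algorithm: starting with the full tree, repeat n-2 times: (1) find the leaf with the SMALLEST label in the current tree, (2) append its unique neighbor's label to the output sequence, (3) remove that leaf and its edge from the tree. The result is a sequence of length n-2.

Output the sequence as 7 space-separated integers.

Answer: 4 4 7 2 4 8 7

Derivation:
Step 1: leaves = {1,3,5,6,9}. Remove smallest leaf 1, emit neighbor 4.
Step 2: leaves = {3,5,6,9}. Remove smallest leaf 3, emit neighbor 4.
Step 3: leaves = {5,6,9}. Remove smallest leaf 5, emit neighbor 7.
Step 4: leaves = {6,9}. Remove smallest leaf 6, emit neighbor 2.
Step 5: leaves = {2,9}. Remove smallest leaf 2, emit neighbor 4.
Step 6: leaves = {4,9}. Remove smallest leaf 4, emit neighbor 8.
Step 7: leaves = {8,9}. Remove smallest leaf 8, emit neighbor 7.
Done: 2 vertices remain (7, 9). Sequence = [4 4 7 2 4 8 7]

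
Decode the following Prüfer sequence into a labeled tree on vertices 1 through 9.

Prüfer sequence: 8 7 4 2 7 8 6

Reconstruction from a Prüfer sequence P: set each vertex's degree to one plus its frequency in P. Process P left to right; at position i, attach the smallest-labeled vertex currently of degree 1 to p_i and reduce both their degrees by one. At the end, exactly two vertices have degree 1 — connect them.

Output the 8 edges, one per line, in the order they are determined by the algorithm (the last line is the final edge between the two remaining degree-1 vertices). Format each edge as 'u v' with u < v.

Initial degrees: {1:1, 2:2, 3:1, 4:2, 5:1, 6:2, 7:3, 8:3, 9:1}
Step 1: smallest deg-1 vertex = 1, p_1 = 8. Add edge {1,8}. Now deg[1]=0, deg[8]=2.
Step 2: smallest deg-1 vertex = 3, p_2 = 7. Add edge {3,7}. Now deg[3]=0, deg[7]=2.
Step 3: smallest deg-1 vertex = 5, p_3 = 4. Add edge {4,5}. Now deg[5]=0, deg[4]=1.
Step 4: smallest deg-1 vertex = 4, p_4 = 2. Add edge {2,4}. Now deg[4]=0, deg[2]=1.
Step 5: smallest deg-1 vertex = 2, p_5 = 7. Add edge {2,7}. Now deg[2]=0, deg[7]=1.
Step 6: smallest deg-1 vertex = 7, p_6 = 8. Add edge {7,8}. Now deg[7]=0, deg[8]=1.
Step 7: smallest deg-1 vertex = 8, p_7 = 6. Add edge {6,8}. Now deg[8]=0, deg[6]=1.
Final: two remaining deg-1 vertices are 6, 9. Add edge {6,9}.

Answer: 1 8
3 7
4 5
2 4
2 7
7 8
6 8
6 9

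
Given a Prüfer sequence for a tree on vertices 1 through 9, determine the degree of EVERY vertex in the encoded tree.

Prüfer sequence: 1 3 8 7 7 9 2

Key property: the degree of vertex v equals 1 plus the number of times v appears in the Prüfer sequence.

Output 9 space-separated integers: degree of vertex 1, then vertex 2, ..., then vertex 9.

Answer: 2 2 2 1 1 1 3 2 2

Derivation:
p_1 = 1: count[1] becomes 1
p_2 = 3: count[3] becomes 1
p_3 = 8: count[8] becomes 1
p_4 = 7: count[7] becomes 1
p_5 = 7: count[7] becomes 2
p_6 = 9: count[9] becomes 1
p_7 = 2: count[2] becomes 1
Degrees (1 + count): deg[1]=1+1=2, deg[2]=1+1=2, deg[3]=1+1=2, deg[4]=1+0=1, deg[5]=1+0=1, deg[6]=1+0=1, deg[7]=1+2=3, deg[8]=1+1=2, deg[9]=1+1=2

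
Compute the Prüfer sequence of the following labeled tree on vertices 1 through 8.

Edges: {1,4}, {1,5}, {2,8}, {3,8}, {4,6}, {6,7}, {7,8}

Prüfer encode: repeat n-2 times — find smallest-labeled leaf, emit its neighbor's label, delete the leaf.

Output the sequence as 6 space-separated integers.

Answer: 8 8 1 4 6 7

Derivation:
Step 1: leaves = {2,3,5}. Remove smallest leaf 2, emit neighbor 8.
Step 2: leaves = {3,5}. Remove smallest leaf 3, emit neighbor 8.
Step 3: leaves = {5,8}. Remove smallest leaf 5, emit neighbor 1.
Step 4: leaves = {1,8}. Remove smallest leaf 1, emit neighbor 4.
Step 5: leaves = {4,8}. Remove smallest leaf 4, emit neighbor 6.
Step 6: leaves = {6,8}. Remove smallest leaf 6, emit neighbor 7.
Done: 2 vertices remain (7, 8). Sequence = [8 8 1 4 6 7]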